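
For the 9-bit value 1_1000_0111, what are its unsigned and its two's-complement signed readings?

Unsigned: 110000111 = 391.
Signed: MSB=1 → 391 − 512 = -121.

unsigned = 391, signed = -121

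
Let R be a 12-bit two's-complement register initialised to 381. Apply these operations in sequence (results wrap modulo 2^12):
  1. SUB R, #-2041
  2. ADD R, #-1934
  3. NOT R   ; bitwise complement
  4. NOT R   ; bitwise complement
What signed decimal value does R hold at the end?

488

Start: R = 381 = 000101111101.
R = 381 − (-2041) = 2422; wraps to -1674 = 100101110110
R = -1674 + (-1934) = -3608; wraps to 488 = 000111101000
R = NOT 000111101000 = 111000010111 = -489
R = NOT 111000010111 = 000111101000 = 488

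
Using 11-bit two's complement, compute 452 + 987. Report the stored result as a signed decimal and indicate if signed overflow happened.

-609; overflow

452 → 00111000100
987 → 01111011011
  00111000100
+ 01111011011
= 10110011111
Result 10110011111: MSB = 1 → 1439 − 2048 = -609.
Both addends are non-negative but the stored result is negative: signed overflow. The true value 452 + 987 = 1439 lies outside [-1024, 1023].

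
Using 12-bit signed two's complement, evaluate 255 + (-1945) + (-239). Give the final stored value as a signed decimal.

255 + (-1945) = -1690 (100101100110)
-1690 + (-239) = -1929 (100001110111)

-1929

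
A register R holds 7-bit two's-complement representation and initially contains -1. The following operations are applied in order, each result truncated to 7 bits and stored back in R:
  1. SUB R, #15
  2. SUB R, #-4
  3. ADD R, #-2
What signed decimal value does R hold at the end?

-14

Start: R = -1 = 1111111.
R = -1 − 15 = -16 = 1110000
R = -16 − (-4) = -12 = 1110100
R = -12 + (-2) = -14 = 1110010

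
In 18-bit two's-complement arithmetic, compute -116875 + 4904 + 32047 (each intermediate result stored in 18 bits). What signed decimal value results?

-116875 + 4904 = -111971 (100100101010011101)
-111971 + 32047 = -79924 (101100011111001100)

-79924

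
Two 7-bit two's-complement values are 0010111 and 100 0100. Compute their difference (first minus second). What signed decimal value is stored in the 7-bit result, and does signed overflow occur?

-45; overflow

0010111 = 23 (signed)
100 0100 → 1000100 = -60 (signed)
Subtract via negate-and-add: invert 1000100 + 1 = 0111100 (i.e. 60).
  0010111
+ 0111100
= 1010011
Result 1010011: MSB = 1 → 83 − 128 = -45.
Both addends (after negating the subtrahend) are non-negative but the stored result is negative: signed overflow. The true value 23 − (-60) = 83 lies outside [-64, 63].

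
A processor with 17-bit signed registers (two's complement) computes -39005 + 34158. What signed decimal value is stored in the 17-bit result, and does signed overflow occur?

-4847; no overflow

-39005 → 10110011110100011
34158 → 01000010101101110
  10110011110100011
+ 01000010101101110
= 11110110100010001
Result 11110110100010001: MSB = 1 → 126225 − 131072 = -4847.
Addends have opposite signs, so signed overflow cannot occur.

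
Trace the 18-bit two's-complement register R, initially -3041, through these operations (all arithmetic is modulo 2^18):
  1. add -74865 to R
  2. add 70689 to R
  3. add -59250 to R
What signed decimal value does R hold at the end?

-66467

Start: R = -3041 = 111111010000011111.
R = -3041 + (-74865) = -77906 = 101100111110101110
R = -77906 + 70689 = -7217 = 111110001111001111
R = -7217 + (-59250) = -66467 = 101111110001011101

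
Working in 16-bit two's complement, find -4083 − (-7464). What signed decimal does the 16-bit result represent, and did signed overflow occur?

-4083 → 1111000000001101
-7464 → 1110001011011000
Subtract via negate-and-add: invert 1110001011011000 + 1 = 0001110100101000 (i.e. 7464).
  1111000000001101
+ 0001110100101000
= 0000110100110101  (discard carry-out 1)
Result 0000110100110101: MSB = 0 → value 3381.
Addends (after negating the subtrahend) have opposite signs, so signed overflow cannot occur.

3381; no overflow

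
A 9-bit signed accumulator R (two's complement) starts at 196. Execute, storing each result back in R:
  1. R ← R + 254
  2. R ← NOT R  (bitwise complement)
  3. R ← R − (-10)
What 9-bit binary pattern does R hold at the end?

Start: R = 196 = 011000100.
R = 196 + 254 = 450; wraps to -62 = 111000010
R = NOT 111000010 = 000111101 = 61
R = 61 − (-10) = 71 = 001000111

001000111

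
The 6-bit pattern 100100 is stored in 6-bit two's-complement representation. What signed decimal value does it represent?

-28

MSB is 1, so the value is negative.
Unsigned reading: 36. Subtract 2^6 = 64: 36 − 64 = -28.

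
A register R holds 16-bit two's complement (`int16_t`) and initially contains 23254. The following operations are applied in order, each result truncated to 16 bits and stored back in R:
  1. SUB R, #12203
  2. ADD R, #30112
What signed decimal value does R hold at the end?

-24373

Start: R = 23254 = 0101101011010110.
R = 23254 − 12203 = 11051 = 0010101100101011
R = 11051 + 30112 = 41163; wraps to -24373 = 1010000011001011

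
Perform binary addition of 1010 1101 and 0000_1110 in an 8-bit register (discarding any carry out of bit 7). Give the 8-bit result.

  10101101
+ 00001110
= 10111011

10111011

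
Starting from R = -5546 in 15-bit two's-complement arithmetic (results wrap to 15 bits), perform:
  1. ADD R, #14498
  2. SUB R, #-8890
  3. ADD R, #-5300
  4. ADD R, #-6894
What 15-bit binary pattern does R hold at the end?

Start: R = -5546 = 110101001010110.
R = -5546 + 14498 = 8952 = 010001011111000
R = 8952 − (-8890) = 17842; wraps to -14926 = 100010110110010
R = -14926 + (-5300) = -20226; wraps to 12542 = 011000011111110
R = 12542 + (-6894) = 5648 = 001011000010000

001011000010000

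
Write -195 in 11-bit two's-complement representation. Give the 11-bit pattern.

|-195| = 195 = 00011000011 in 11 bits.
Invert the bits: 11100111100. Add 1: 11100111101.

11100111101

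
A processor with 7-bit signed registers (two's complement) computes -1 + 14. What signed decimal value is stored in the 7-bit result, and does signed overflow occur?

-1 → 1111111
14 → 0001110
  1111111
+ 0001110
= 0001101  (discard carry-out 1)
Result 0001101: MSB = 0 → value 13.
Addends have opposite signs, so signed overflow cannot occur.

13; no overflow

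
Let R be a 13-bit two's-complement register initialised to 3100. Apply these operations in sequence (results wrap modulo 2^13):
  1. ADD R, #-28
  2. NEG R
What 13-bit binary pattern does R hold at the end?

Start: R = 3100 = 0110000011100.
R = 3100 + (-28) = 3072 = 0110000000000
R = −(3072) = -3072 = 1010000000000

1010000000000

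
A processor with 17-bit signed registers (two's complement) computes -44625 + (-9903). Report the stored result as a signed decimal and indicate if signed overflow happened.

-54528; no overflow

-44625 → 10101000110101111
-9903 → 11101100101010001
  10101000110101111
+ 11101100101010001
= 10010101100000000  (discard carry-out 1)
Result 10010101100000000: MSB = 1 → 76544 − 131072 = -54528.
Both addends are negative and so is the stored result: no signed overflow.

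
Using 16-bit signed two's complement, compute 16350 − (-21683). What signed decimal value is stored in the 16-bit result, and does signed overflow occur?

-27503; overflow

16350 → 0011111111011110
-21683 → 1010101101001101
Subtract via negate-and-add: invert 1010101101001101 + 1 = 0101010010110011 (i.e. 21683).
  0011111111011110
+ 0101010010110011
= 1001010010010001
Result 1001010010010001: MSB = 1 → 38033 − 65536 = -27503.
Both addends (after negating the subtrahend) are non-negative but the stored result is negative: signed overflow. The true value 16350 − (-21683) = 38033 lies outside [-32768, 32767].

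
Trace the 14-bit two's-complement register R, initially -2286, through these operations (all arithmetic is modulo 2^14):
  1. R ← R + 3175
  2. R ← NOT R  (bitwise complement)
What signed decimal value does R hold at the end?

-890

Start: R = -2286 = 11011100010010.
R = -2286 + 3175 = 889 = 00001101111001
R = NOT 00001101111001 = 11110010000110 = -890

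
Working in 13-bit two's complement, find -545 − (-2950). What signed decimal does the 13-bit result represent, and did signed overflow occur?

2405; no overflow

-545 → 1110111011111
-2950 → 1010001111010
Subtract via negate-and-add: invert 1010001111010 + 1 = 0101110000110 (i.e. 2950).
  1110111011111
+ 0101110000110
= 0100101100101  (discard carry-out 1)
Result 0100101100101: MSB = 0 → value 2405.
Addends (after negating the subtrahend) have opposite signs, so signed overflow cannot occur.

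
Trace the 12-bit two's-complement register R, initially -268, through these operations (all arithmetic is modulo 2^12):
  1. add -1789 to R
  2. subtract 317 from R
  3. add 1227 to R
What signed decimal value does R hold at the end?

Start: R = -268 = 111011110100.
R = -268 + (-1789) = -2057; wraps to 2039 = 011111110111
R = 2039 − 317 = 1722 = 011010111010
R = 1722 + 1227 = 2949; wraps to -1147 = 101110000101

-1147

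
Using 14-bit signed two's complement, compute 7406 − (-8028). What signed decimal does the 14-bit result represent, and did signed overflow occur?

-950; overflow

7406 → 01110011101110
-8028 → 10000010100100
Subtract via negate-and-add: invert 10000010100100 + 1 = 01111101011100 (i.e. 8028).
  01110011101110
+ 01111101011100
= 11110001001010
Result 11110001001010: MSB = 1 → 15434 − 16384 = -950.
Both addends (after negating the subtrahend) are non-negative but the stored result is negative: signed overflow. The true value 7406 − (-8028) = 15434 lies outside [-8192, 8191].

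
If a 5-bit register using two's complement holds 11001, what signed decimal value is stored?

-7

MSB is 1, so the value is negative.
Unsigned reading: 25. Subtract 2^5 = 32: 25 − 32 = -7.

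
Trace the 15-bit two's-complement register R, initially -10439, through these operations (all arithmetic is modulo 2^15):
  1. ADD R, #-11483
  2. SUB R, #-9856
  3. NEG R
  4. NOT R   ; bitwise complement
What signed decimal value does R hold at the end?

-12067

Start: R = -10439 = 101011100111001.
R = -10439 + (-11483) = -21922; wraps to 10846 = 010101001011110
R = 10846 − (-9856) = 20702; wraps to -12066 = 101000011011110
R = −(-12066) = 12066 = 010111100100010
R = NOT 010111100100010 = 101000011011101 = -12067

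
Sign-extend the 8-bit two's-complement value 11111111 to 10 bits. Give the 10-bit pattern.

1111111111

MSB of 11111111 is 1; replicate it into the new high bits.
11|11111111 → 1111111111 (still -1).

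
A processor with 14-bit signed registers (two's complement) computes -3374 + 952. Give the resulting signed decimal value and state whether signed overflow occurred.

-3374 → 11001011010010
952 → 00001110111000
  11001011010010
+ 00001110111000
= 11011010001010
Result 11011010001010: MSB = 1 → 13962 − 16384 = -2422.
Addends have opposite signs, so signed overflow cannot occur.

-2422; no overflow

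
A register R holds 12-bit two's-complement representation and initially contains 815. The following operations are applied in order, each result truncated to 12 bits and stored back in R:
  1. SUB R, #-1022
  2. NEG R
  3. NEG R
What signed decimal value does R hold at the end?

Start: R = 815 = 001100101111.
R = 815 − (-1022) = 1837 = 011100101101
R = −(1837) = -1837 = 100011010011
R = −(-1837) = 1837 = 011100101101

1837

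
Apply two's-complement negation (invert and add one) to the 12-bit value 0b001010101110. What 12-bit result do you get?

Invert: 110101010001. Add 1: 110101010010.

110101010010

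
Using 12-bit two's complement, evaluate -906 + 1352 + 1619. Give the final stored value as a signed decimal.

-906 + 1352 = 446 (000110111110)
446 + 1619 = 2065 → wraps to -2031 (100000010001)

-2031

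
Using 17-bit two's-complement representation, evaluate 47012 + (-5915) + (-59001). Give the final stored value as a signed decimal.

47012 + (-5915) = 41097 (01010000010001001)
41097 + (-59001) = -17904 (11011101000010000)

-17904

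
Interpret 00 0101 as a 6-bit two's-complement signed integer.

MSB is 0, so the value is non-negative: 000101 = 5.

5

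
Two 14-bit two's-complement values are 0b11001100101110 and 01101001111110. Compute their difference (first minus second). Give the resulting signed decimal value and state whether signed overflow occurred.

0b11001100101110 → 11001100101110 = -3282 (signed)
01101001111110 = 6782 (signed)
Subtract via negate-and-add: invert 01101001111110 + 1 = 10010110000010 (i.e. -6782).
  11001100101110
+ 10010110000010
= 01100010110000  (discard carry-out 1)
Result 01100010110000: MSB = 0 → value 6320.
Both addends (after negating the subtrahend) are negative but the stored result is non-negative: signed overflow. The true value -3282 − 6782 = -10064 lies outside [-8192, 8191].

6320; overflow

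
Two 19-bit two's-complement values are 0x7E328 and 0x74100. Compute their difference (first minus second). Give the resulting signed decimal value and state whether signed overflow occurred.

0x7E328 = 1111110001100101000 = -7384 (signed)
0x74100 = 1110100000100000000 = -48896 (signed)
Subtract via negate-and-add: invert 1110100000100000000 + 1 = 0001011111100000000 (i.e. 48896).
  1111110001100101000
+ 0001011111100000000
= 0001010001000101000  (discard carry-out 1)
Result 0001010001000101000: MSB = 0 → value 41512.
Addends (after negating the subtrahend) have opposite signs, so signed overflow cannot occur.

41512; no overflow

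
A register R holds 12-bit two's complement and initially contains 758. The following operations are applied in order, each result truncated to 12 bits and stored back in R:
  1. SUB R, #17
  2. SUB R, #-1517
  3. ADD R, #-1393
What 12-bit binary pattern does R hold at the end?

Start: R = 758 = 001011110110.
R = 758 − 17 = 741 = 001011100101
R = 741 − (-1517) = 2258; wraps to -1838 = 100011010010
R = -1838 + (-1393) = -3231; wraps to 865 = 001101100001

001101100001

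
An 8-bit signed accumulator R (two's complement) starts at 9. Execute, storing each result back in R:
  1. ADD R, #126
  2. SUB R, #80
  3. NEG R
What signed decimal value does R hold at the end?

-55

Start: R = 9 = 00001001.
R = 9 + 126 = 135; wraps to -121 = 10000111
R = -121 − 80 = -201; wraps to 55 = 00110111
R = −(55) = -55 = 11001001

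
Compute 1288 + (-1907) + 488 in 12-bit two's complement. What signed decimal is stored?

-131

1288 + (-1907) = -619 (110110010101)
-619 + 488 = -131 (111101111101)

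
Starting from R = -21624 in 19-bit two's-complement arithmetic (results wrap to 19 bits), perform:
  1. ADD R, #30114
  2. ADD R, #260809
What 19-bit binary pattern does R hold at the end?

1000001101111110011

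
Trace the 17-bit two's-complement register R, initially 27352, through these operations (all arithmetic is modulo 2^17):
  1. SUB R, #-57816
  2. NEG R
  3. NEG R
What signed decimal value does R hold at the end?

Start: R = 27352 = 00110101011011000.
R = 27352 − (-57816) = 85168; wraps to -45904 = 10100110010110000
R = −(-45904) = 45904 = 01011001101010000
R = −(45904) = -45904 = 10100110010110000

-45904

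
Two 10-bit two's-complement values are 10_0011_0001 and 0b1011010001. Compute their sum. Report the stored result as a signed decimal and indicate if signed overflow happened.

258; overflow

10_0011_0001 → 1000110001 = -463 (signed)
0b1011010001 → 1011010001 = -303 (signed)
  1000110001
+ 1011010001
= 0100000010  (discard carry-out 1)
Result 0100000010: MSB = 0 → value 258.
Both addends are negative but the stored result is non-negative: signed overflow. The true value -463 + (-303) = -766 lies outside [-512, 511].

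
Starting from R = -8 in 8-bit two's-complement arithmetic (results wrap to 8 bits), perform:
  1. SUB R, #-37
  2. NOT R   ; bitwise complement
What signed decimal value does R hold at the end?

Start: R = -8 = 11111000.
R = -8 − (-37) = 29 = 00011101
R = NOT 00011101 = 11100010 = -30

-30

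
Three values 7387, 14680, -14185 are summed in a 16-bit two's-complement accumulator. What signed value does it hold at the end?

7882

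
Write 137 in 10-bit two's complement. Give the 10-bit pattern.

0010001001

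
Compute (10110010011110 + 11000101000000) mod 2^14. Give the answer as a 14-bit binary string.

01110111011110

  10110010011110
+ 11000101000000
= 01110111011110  (discard carry-out 1)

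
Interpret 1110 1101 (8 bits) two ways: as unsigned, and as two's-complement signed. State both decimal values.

unsigned = 237, signed = -19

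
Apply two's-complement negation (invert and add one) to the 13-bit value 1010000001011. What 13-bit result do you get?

0101111110101

Invert: 0101111110100. Add 1: 0101111110101.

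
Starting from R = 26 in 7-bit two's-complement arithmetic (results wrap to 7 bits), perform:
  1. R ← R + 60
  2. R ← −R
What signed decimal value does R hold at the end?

42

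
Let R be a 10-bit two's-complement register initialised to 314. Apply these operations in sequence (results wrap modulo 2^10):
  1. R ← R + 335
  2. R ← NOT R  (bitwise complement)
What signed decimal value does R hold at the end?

Start: R = 314 = 0100111010.
R = 314 + 335 = 649; wraps to -375 = 1010001001
R = NOT 1010001001 = 0101110110 = 374

374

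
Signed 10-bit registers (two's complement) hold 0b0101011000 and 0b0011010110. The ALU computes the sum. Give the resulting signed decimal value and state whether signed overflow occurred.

0b0101011000 → 0101011000 = 344 (signed)
0b0011010110 → 0011010110 = 214 (signed)
  0101011000
+ 0011010110
= 1000101110
Result 1000101110: MSB = 1 → 558 − 1024 = -466.
Both addends are non-negative but the stored result is negative: signed overflow. The true value 344 + 214 = 558 lies outside [-512, 511].

-466; overflow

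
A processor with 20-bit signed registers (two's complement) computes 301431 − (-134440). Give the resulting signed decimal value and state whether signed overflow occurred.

435871; no overflow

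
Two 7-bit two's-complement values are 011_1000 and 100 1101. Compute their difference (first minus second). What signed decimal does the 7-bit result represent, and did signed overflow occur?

-21; overflow

011_1000 → 0111000 = 56 (signed)
100 1101 → 1001101 = -51 (signed)
Subtract via negate-and-add: invert 1001101 + 1 = 0110011 (i.e. 51).
  0111000
+ 0110011
= 1101011
Result 1101011: MSB = 1 → 107 − 128 = -21.
Both addends (after negating the subtrahend) are non-negative but the stored result is negative: signed overflow. The true value 56 − (-51) = 107 lies outside [-64, 63].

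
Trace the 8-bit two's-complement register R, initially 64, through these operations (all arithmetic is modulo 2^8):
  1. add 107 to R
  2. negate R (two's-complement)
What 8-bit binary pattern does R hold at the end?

Start: R = 64 = 01000000.
R = 64 + 107 = 171; wraps to -85 = 10101011
R = −(-85) = 85 = 01010101

01010101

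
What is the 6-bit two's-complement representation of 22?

22 is non-negative, so write it directly in 6 bits: 010110.

010110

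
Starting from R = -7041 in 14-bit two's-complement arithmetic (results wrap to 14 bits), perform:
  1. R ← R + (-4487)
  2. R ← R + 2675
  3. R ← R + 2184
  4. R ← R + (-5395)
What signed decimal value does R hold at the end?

4320

Start: R = -7041 = 10010001111111.
R = -7041 + (-4487) = -11528; wraps to 4856 = 01001011111000
R = 4856 + 2675 = 7531 = 01110101101011
R = 7531 + 2184 = 9715; wraps to -6669 = 10010111110011
R = -6669 + (-5395) = -12064; wraps to 4320 = 01000011100000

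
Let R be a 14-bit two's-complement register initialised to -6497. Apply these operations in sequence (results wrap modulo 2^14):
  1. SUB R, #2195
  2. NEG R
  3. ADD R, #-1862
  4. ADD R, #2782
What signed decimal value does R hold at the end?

-6772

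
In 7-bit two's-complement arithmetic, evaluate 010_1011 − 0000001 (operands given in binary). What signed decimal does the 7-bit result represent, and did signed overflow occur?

010_1011 → 0101011 = 43 (signed)
0000001 = 1 (signed)
Subtract via negate-and-add: invert 0000001 + 1 = 1111111 (i.e. -1).
  0101011
+ 1111111
= 0101010  (discard carry-out 1)
Result 0101010: MSB = 0 → value 42.
Addends (after negating the subtrahend) have opposite signs, so signed overflow cannot occur.

42; no overflow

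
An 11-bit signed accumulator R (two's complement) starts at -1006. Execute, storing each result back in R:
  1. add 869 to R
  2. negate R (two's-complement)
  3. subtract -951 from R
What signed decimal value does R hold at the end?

-960

Start: R = -1006 = 10000010010.
R = -1006 + 869 = -137 = 11101110111
R = −(-137) = 137 = 00010001001
R = 137 − (-951) = 1088; wraps to -960 = 10001000000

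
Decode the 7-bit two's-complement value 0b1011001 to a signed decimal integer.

-39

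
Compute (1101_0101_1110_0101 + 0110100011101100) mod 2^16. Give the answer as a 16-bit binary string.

0011111011010001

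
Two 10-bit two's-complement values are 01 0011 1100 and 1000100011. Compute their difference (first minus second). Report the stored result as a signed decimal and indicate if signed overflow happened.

01 0011 1100 → 0100111100 = 316 (signed)
1000100011 = -477 (signed)
Subtract via negate-and-add: invert 1000100011 + 1 = 0111011101 (i.e. 477).
  0100111100
+ 0111011101
= 1100011001
Result 1100011001: MSB = 1 → 793 − 1024 = -231.
Both addends (after negating the subtrahend) are non-negative but the stored result is negative: signed overflow. The true value 316 − (-477) = 793 lies outside [-512, 511].

-231; overflow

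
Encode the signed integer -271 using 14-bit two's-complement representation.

11111011110001

|-271| = 271 = 00000100001111 in 14 bits.
Invert the bits: 11111011110000. Add 1: 11111011110001.
Check: 11111011110001 reads as 16113 − 16384 = -271.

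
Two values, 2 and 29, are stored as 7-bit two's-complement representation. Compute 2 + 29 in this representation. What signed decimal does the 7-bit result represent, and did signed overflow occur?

2 → 0000010
29 → 0011101
  0000010
+ 0011101
= 0011111
Result 0011111: MSB = 0 → value 31.
Both addends are non-negative and so is the stored result: no signed overflow.

31; no overflow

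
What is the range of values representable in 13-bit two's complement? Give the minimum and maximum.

min = -4096, max = 4095

Minimum: −2^12 = -4096.
Maximum: 2^12 − 1 = 4095.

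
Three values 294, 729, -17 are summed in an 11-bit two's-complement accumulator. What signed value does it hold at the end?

294 + 729 = 1023 (01111111111)
1023 + (-17) = 1006 (01111101110)

1006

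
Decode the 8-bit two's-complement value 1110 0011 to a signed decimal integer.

-29

MSB is 1, so the value is negative.
Unsigned reading: 227. Subtract 2^8 = 256: 227 − 256 = -29.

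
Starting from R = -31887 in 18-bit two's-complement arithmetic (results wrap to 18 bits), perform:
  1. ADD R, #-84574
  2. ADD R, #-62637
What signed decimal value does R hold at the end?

83046

Start: R = -31887 = 111000001101110001.
R = -31887 + (-84574) = -116461 = 100011100100010011
R = -116461 + (-62637) = -179098; wraps to 83046 = 010100010001100110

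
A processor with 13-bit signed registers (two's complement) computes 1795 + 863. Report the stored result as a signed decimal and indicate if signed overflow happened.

1795 → 0011100000011
863 → 0001101011111
  0011100000011
+ 0001101011111
= 0101001100010
Result 0101001100010: MSB = 0 → value 2658.
Both addends are non-negative and so is the stored result: no signed overflow.

2658; no overflow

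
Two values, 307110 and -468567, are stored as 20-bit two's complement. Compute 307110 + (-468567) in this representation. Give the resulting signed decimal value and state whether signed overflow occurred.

-161457; no overflow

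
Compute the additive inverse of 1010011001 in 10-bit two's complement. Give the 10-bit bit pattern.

0101100111

Invert: 0101100110. Add 1: 0101100111.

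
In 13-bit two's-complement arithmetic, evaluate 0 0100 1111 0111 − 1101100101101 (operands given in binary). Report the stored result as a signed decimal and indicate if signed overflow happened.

0 0100 1111 0111 → 0010011110111 = 1271 (signed)
1101100101101 = -1235 (signed)
Subtract via negate-and-add: invert 1101100101101 + 1 = 0010011010011 (i.e. 1235).
  0010011110111
+ 0010011010011
= 0100111001010
Result 0100111001010: MSB = 0 → value 2506.
Both addends (after negating the subtrahend) are non-negative and so is the stored result: no signed overflow.

2506; no overflow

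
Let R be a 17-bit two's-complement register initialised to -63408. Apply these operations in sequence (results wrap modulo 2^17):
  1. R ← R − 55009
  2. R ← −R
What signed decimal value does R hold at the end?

Start: R = -63408 = 10000100001010000.
R = -63408 − 55009 = -118417; wraps to 12655 = 00011000101101111
R = −(12655) = -12655 = 11100111010010001

-12655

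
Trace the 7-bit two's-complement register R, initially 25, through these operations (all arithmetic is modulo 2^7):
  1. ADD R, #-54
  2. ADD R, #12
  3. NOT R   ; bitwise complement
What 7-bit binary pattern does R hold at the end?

Start: R = 25 = 0011001.
R = 25 + (-54) = -29 = 1100011
R = -29 + 12 = -17 = 1101111
R = NOT 1101111 = 0010000 = 16

0010000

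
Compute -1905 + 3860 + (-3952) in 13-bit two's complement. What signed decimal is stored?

-1997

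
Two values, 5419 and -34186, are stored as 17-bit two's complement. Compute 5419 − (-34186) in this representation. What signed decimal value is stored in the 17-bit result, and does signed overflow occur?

5419 → 00001010100101011
-34186 → 10111101001110110
Subtract via negate-and-add: invert 10111101001110110 + 1 = 01000010110001010 (i.e. 34186).
  00001010100101011
+ 01000010110001010
= 01001101010110101
Result 01001101010110101: MSB = 0 → value 39605.
Both addends (after negating the subtrahend) are non-negative and so is the stored result: no signed overflow.

39605; no overflow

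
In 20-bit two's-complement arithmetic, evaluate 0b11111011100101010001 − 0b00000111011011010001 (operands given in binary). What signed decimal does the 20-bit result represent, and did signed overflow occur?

-48512; no overflow

0b11111011100101010001 → 11111011100101010001 = -18095 (signed)
0b00000111011011010001 → 00000111011011010001 = 30417 (signed)
Subtract via negate-and-add: invert 00000111011011010001 + 1 = 11111000100100101111 (i.e. -30417).
  11111011100101010001
+ 11111000100100101111
= 11110100001010000000  (discard carry-out 1)
Result 11110100001010000000: MSB = 1 → 1000064 − 1048576 = -48512.
Both addends (after negating the subtrahend) are negative and so is the stored result: no signed overflow.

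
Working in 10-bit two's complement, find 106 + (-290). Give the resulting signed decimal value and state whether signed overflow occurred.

-184; no overflow

106 → 0001101010
-290 → 1011011110
  0001101010
+ 1011011110
= 1101001000
Result 1101001000: MSB = 1 → 840 − 1024 = -184.
Addends have opposite signs, so signed overflow cannot occur.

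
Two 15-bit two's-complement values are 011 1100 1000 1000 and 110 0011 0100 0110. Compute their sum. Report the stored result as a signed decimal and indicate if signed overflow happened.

011 1100 1000 1000 → 011110010001000 = 15496 (signed)
110 0011 0100 0110 → 110001101000110 = -7354 (signed)
  011110010001000
+ 110001101000110
= 001111111001110  (discard carry-out 1)
Result 001111111001110: MSB = 0 → value 8142.
Addends have opposite signs, so signed overflow cannot occur.

8142; no overflow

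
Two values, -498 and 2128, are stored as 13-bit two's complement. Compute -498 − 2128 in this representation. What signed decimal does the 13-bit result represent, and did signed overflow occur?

-2626; no overflow

-498 → 1111000001110
2128 → 0100001010000
Subtract via negate-and-add: invert 0100001010000 + 1 = 1011110110000 (i.e. -2128).
  1111000001110
+ 1011110110000
= 1010110111110  (discard carry-out 1)
Result 1010110111110: MSB = 1 → 5566 − 8192 = -2626.
Both addends (after negating the subtrahend) are negative and so is the stored result: no signed overflow.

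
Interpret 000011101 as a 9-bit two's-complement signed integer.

29

MSB is 0, so the value is non-negative: 000011101 = 29.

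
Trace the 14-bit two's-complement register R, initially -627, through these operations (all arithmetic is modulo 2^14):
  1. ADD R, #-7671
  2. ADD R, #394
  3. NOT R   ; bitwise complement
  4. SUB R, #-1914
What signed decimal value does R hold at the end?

Start: R = -627 = 11110110001101.
R = -627 + (-7671) = -8298; wraps to 8086 = 01111110010110
R = 8086 + 394 = 8480; wraps to -7904 = 10000100100000
R = NOT 10000100100000 = 01111011011111 = 7903
R = 7903 − (-1914) = 9817; wraps to -6567 = 10011001011001

-6567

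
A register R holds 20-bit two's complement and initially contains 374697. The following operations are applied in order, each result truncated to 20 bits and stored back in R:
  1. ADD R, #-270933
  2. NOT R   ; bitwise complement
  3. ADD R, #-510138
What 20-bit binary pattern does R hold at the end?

01101010000111110001

Start: R = 374697 = 01011011011110101001.
R = 374697 + (-270933) = 103764 = 00011001010101010100
R = NOT 00011001010101010100 = 11100110101010101011 = -103765
R = -103765 + (-510138) = -613903; wraps to 434673 = 01101010000111110001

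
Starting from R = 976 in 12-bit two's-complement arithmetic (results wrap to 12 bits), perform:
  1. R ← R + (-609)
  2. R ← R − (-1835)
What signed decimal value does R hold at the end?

Start: R = 976 = 001111010000.
R = 976 + (-609) = 367 = 000101101111
R = 367 − (-1835) = 2202; wraps to -1894 = 100010011010

-1894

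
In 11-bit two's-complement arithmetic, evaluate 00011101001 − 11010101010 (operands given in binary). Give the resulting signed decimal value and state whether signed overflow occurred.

575; no overflow

00011101001 = 233 (signed)
11010101010 = -342 (signed)
Subtract via negate-and-add: invert 11010101010 + 1 = 00101010110 (i.e. 342).
  00011101001
+ 00101010110
= 01000111111
Result 01000111111: MSB = 0 → value 575.
Both addends (after negating the subtrahend) are non-negative and so is the stored result: no signed overflow.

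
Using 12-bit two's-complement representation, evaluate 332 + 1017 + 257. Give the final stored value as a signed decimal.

332 + 1017 = 1349 (010101000101)
1349 + 257 = 1606 (011001000110)

1606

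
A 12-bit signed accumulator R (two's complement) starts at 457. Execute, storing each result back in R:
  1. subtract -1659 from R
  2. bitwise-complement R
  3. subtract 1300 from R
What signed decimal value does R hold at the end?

679

Start: R = 457 = 000111001001.
R = 457 − (-1659) = 2116; wraps to -1980 = 100001000100
R = NOT 100001000100 = 011110111011 = 1979
R = 1979 − 1300 = 679 = 001010100111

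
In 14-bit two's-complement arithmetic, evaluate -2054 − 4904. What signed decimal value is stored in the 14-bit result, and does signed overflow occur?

-6958; no overflow

-2054 → 11011111111010
4904 → 01001100101000
Subtract via negate-and-add: invert 01001100101000 + 1 = 10110011011000 (i.e. -4904).
  11011111111010
+ 10110011011000
= 10010011010010  (discard carry-out 1)
Result 10010011010010: MSB = 1 → 9426 − 16384 = -6958.
Both addends (after negating the subtrahend) are negative and so is the stored result: no signed overflow.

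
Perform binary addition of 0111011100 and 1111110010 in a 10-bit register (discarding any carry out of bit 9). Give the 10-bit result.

  0111011100
+ 1111110010
= 0111001110  (discard carry-out 1)

0111001110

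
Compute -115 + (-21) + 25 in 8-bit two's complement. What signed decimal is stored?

-115 + (-21) = -136 → wraps to 120 (01111000)
120 + 25 = 145 → wraps to -111 (10010001)

-111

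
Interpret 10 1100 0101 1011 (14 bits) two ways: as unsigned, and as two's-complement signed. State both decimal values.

unsigned = 11355, signed = -5029

Unsigned: 10110001011011 = 11355.
Signed: MSB=1 → 11355 − 16384 = -5029.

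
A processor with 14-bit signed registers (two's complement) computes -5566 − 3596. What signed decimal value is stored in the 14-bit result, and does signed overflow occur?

7222; overflow

-5566 → 10101001000010
3596 → 00111000001100
Subtract via negate-and-add: invert 00111000001100 + 1 = 11000111110100 (i.e. -3596).
  10101001000010
+ 11000111110100
= 01110000110110  (discard carry-out 1)
Result 01110000110110: MSB = 0 → value 7222.
Both addends (after negating the subtrahend) are negative but the stored result is non-negative: signed overflow. The true value -5566 − 3596 = -9162 lies outside [-8192, 8191].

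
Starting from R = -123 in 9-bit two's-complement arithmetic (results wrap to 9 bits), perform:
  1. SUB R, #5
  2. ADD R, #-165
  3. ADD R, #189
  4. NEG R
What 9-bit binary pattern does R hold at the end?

Start: R = -123 = 110000101.
R = -123 − 5 = -128 = 110000000
R = -128 + (-165) = -293; wraps to 219 = 011011011
R = 219 + 189 = 408; wraps to -104 = 110011000
R = −(-104) = 104 = 001101000

001101000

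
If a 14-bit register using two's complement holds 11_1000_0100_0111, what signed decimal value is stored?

MSB is 1, so the value is negative.
Invert: 00011110111000. Add 1: 00011110111001 = 1977. So the value is −1977.

-1977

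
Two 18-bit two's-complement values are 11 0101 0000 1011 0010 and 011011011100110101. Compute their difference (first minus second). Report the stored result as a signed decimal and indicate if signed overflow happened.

104829; overflow

11 0101 0000 1011 0010 → 110101000010110010 = -44878 (signed)
011011011100110101 = 112437 (signed)
Subtract via negate-and-add: invert 011011011100110101 + 1 = 100100100011001011 (i.e. -112437).
  110101000010110010
+ 100100100011001011
= 011001100101111101  (discard carry-out 1)
Result 011001100101111101: MSB = 0 → value 104829.
Both addends (after negating the subtrahend) are negative but the stored result is non-negative: signed overflow. The true value -44878 − 112437 = -157315 lies outside [-131072, 131071].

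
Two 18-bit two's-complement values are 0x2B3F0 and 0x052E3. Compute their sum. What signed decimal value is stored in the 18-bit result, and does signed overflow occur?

-63789; no overflow

0x2B3F0 = 101011001111110000 = -85008 (signed)
0x052E3 = 000101001011100011 = 21219 (signed)
  101011001111110000
+ 000101001011100011
= 110000011011010011
Result 110000011011010011: MSB = 1 → 198355 − 262144 = -63789.
Addends have opposite signs, so signed overflow cannot occur.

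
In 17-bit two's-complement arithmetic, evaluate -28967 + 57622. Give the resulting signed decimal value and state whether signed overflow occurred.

28655; no overflow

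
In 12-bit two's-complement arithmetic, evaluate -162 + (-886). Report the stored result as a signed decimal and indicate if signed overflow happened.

-162 → 111101011110
-886 → 110010001010
  111101011110
+ 110010001010
= 101111101000  (discard carry-out 1)
Result 101111101000: MSB = 1 → 3048 − 4096 = -1048.
Both addends are negative and so is the stored result: no signed overflow.

-1048; no overflow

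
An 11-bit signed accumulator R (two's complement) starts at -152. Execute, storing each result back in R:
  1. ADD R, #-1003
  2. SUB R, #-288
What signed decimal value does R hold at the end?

-867

Start: R = -152 = 11101101000.
R = -152 + (-1003) = -1155; wraps to 893 = 01101111101
R = 893 − (-288) = 1181; wraps to -867 = 10010011101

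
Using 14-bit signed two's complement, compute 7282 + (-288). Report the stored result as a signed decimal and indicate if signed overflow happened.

7282 → 01110001110010
-288 → 11111011100000
  01110001110010
+ 11111011100000
= 01101101010010  (discard carry-out 1)
Result 01101101010010: MSB = 0 → value 6994.
Addends have opposite signs, so signed overflow cannot occur.

6994; no overflow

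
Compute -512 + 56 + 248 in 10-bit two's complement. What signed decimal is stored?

-208

-512 + 56 = -456 (1000111000)
-456 + 248 = -208 (1100110000)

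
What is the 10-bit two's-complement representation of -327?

|-327| = 327 = 0101000111 in 10 bits.
Invert the bits: 1010111000. Add 1: 1010111001.
Check: 1010111001 reads as 697 − 1024 = -327.

1010111001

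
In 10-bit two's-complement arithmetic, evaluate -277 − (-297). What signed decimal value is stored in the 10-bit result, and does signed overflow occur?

-277 → 1011101011
-297 → 1011010111
Subtract via negate-and-add: invert 1011010111 + 1 = 0100101001 (i.e. 297).
  1011101011
+ 0100101001
= 0000010100  (discard carry-out 1)
Result 0000010100: MSB = 0 → value 20.
Addends (after negating the subtrahend) have opposite signs, so signed overflow cannot occur.

20; no overflow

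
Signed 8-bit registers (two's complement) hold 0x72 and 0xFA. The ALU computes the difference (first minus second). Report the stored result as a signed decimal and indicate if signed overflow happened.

0x72 = 01110010 = 114 (signed)
0xFA = 11111010 = -6 (signed)
Subtract via negate-and-add: invert 11111010 + 1 = 00000110 (i.e. 6).
  01110010
+ 00000110
= 01111000
Result 01111000: MSB = 0 → value 120.
Both addends (after negating the subtrahend) are non-negative and so is the stored result: no signed overflow.

120; no overflow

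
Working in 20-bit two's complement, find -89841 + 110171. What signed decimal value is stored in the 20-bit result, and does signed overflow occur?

20330; no overflow

-89841 → 11101010000100001111
110171 → 00011010111001011011
  11101010000100001111
+ 00011010111001011011
= 00000100111101101010  (discard carry-out 1)
Result 00000100111101101010: MSB = 0 → value 20330.
Addends have opposite signs, so signed overflow cannot occur.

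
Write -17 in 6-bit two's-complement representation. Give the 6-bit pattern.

101111

|-17| = 17 = 010001 in 6 bits.
Invert the bits: 101110. Add 1: 101111.
Check: 101111 reads as 47 − 64 = -17.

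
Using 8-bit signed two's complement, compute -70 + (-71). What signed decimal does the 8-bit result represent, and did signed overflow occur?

-70 → 10111010
-71 → 10111001
  10111010
+ 10111001
= 01110011  (discard carry-out 1)
Result 01110011: MSB = 0 → value 115.
Both addends are negative but the stored result is non-negative: signed overflow. The true value -70 + (-71) = -141 lies outside [-128, 127].

115; overflow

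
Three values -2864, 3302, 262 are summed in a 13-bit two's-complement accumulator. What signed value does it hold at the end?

700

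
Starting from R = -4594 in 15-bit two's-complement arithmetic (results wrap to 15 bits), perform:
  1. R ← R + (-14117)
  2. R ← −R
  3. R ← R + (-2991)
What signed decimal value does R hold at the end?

15720

Start: R = -4594 = 110111000001110.
R = -4594 + (-14117) = -18711; wraps to 14057 = 011011011101001
R = −(14057) = -14057 = 100100100010111
R = -14057 + (-2991) = -17048; wraps to 15720 = 011110101101000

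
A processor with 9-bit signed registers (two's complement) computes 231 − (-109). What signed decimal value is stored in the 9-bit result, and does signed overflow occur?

231 → 011100111
-109 → 110010011
Subtract via negate-and-add: invert 110010011 + 1 = 001101101 (i.e. 109).
  011100111
+ 001101101
= 101010100
Result 101010100: MSB = 1 → 340 − 512 = -172.
Both addends (after negating the subtrahend) are non-negative but the stored result is negative: signed overflow. The true value 231 − (-109) = 340 lies outside [-256, 255].

-172; overflow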